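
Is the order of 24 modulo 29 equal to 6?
No, the actual order is 7, not 6.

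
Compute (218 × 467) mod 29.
16

(218 × 467) = 101806
101806 mod 29 = 16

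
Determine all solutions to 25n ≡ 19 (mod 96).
43

Since gcd(25, 96) = 1 divides 19, a solution exists.
Multiply both sides by the inverse of 25 mod 96:
  25^(-1) mod 96 = 73
  x ≡ 73 × 19 ≡ 1387 ≡ 43 (mod 96)
Verification: 25 × 43 = 1075 = 11 × 96 + 19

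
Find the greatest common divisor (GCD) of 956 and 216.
4

Using the Euclidean algorithm:
956 = 4 × 216 + 92
216 = 2 × 92 + 32
92 = 2 × 32 + 28
32 = 1 × 28 + 4
28 = 7 × 4 + 0

GCD(956, 216) = 4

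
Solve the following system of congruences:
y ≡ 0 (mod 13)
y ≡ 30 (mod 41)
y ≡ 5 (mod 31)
13273

Using the Chinese Remainder Theorem:
M = product of moduli = 16523
For equation 1: M_1 = 1271, 1271 ≡ 10 (mod 13), inverse of 1271 mod 13 is 4 (check: 10 × 4 = 40 ≡ 1 (mod 13))
For equation 2: M_2 = 403, 403 ≡ 34 (mod 41), inverse of 403 mod 41 is 35 (check: 34 × 35 = 1190 ≡ 1 (mod 41))
For equation 3: M_3 = 533, 533 ≡ 6 (mod 31), inverse of 533 mod 31 is 26 (check: 6 × 26 = 156 ≡ 1 (mod 31))
Combine: y ≡ Σ r_i×M_i×(M_i⁻¹ mod m_i) = 0×1271×4 + 30×403×35 + 5×533×26 = 0 + 423150 + 69290 = 492440
492440 mod 16523 = 13273
y ≡ 13273 (mod 16523)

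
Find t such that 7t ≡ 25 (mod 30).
25

Since gcd(7, 30) = 1 divides 25, a solution exists.
Multiply both sides by the inverse of 7 mod 30:
  7^(-1) mod 30 = 13
  x ≡ 13 × 25 ≡ 325 ≡ 25 (mod 30)
Verification: 7 × 25 = 175 = 5 × 30 + 25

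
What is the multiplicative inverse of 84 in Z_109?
61

Using Extended Euclidean Algorithm:
gcd(84, 109) = 1
Bezout coefficients: 84 × -48 + 109 × 37 = 1
So 84 × -48 ≡ 1 (mod 109)
The inverse is -48 mod 109 = 61
Verification: 84 × 61 = 5124 = 47 × 109 + 1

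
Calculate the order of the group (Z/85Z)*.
64

Prime factorization: 85 = 5 × 17
Using the formula φ(n) = n × Π(1 - 1/p) for each prime factor p:
φ(85) = 85 × (1 - 1/5) × (1 - 1/17)
φ(85) = 64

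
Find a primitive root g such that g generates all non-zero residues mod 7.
p - 1 = 6 has prime divisors 2, 3. h is a primitive root mod 7 iff h^(6/q) ≢ 1 (mod 7) for each such q.
h = 2: 2^3 ≡ 1, 2^2 ≡ 4 (mod 7); 2^3 ≡ 1, so not a primitive root.
h = 3: 3^3 ≡ 6, 3^2 ≡ 2 (mod 7); none is 1, so 3 has order 6 and is a primitive root.
The smallest primitive root mod 7 is g = 3.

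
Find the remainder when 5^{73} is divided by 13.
By Fermat: 5^{12} ≡ 1 (mod 13). 73 = 6×12 + 1. So 5^{73} ≡ 5^{1} ≡ 5 (mod 13)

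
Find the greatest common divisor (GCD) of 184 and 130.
2

Using the Euclidean algorithm:
184 = 1 × 130 + 54
130 = 2 × 54 + 22
54 = 2 × 22 + 10
22 = 2 × 10 + 2
10 = 5 × 2 + 0

GCD(184, 130) = 2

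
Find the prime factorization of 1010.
2 × 5 × 101

Divide by primes starting from smallest:
1010 ÷ 2 = 505
505 ÷ 5 = 101
101 ÷ 101 = 1

1010 = 2 × 5 × 101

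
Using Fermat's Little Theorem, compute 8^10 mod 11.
By Fermat's Little Theorem, 8^{10} ≡ 1 (mod 11) since 11 is prime and gcd(8, 11) = 1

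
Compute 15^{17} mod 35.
15

Using successive squaring:
Binary expansion of 17: 10001
Powers of 15 mod 35 (each is the square of the previous):
  15^1 ≡ 15 (mod 35)
  15^2 ≡ 15² = 225 ≡ 15 (mod 35)
  15^4 ≡ 15² = 225 ≡ 15 (mod 35)
  15^8 ≡ 15² = 225 ≡ 15 (mod 35)
  15^16 ≡ 15² = 225 ≡ 15 (mod 35)
17 = 16 + 1, so 15^17 = 15^16 × 15^1 ≡ 15 × 15 (mod 35)
Multiplying step by step:
  15 × 15 = 225 ≡ 15 (mod 35)
Result: 15^17 ≡ 15 (mod 35)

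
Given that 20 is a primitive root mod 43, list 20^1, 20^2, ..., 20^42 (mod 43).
g^1, g^2, ..., g^{42} mod 43: {20, 13, 2, 40, 26, 4, 37, 9, 8, 31, 18, 16, 19, 36, 32, 38, 29, 21, 33, 15, 42, 23, 30, 41, 3, 17, 39, 6, 34, 35, 12, 25, 27, 24, 7, 11, 5, 14, 22, 10, 28, 1}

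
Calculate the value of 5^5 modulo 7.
5 = 4 + 1 (binary 101). Repeated squaring mod 7: 5^1 ≡ 5; 5^2 ≡ 5² = 25 ≡ 4; 5^4 ≡ 4² = 16 ≡ 2. Multiply: 5^5 = 5^4 × 5^1 ≡ 2 × 5 (mod 7): 2 × 5 = 10 ≡ 3. So 5^5 ≡ 3 (mod 7).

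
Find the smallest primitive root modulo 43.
3

A primitive root g modulo p has order p-1 = 42
Prime divisors of 42: [2, 3, 7]
g is a primitive root iff g^(42/q) ≢ 1 (mod 43) for each prime divisor q
Testing small values:
  g = 2: 2^21 ≡ 42, 2^14 ≡ 1, 2^6 ≡ 21 (mod 43) → 2^14 ≡ 1, not primitive root
  g = 3: 3^21 ≡ 42, 3^14 ≡ 36, 3^6 ≡ 41 (mod 43) → none is 1, primitive root!
The smallest primitive root is 3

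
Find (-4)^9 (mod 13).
(-4) ≡ 9 (mod 13). 9 = 8 + 1 (binary 1001). Repeated squaring mod 13: 9^1 ≡ 9; 9^2 ≡ 9² = 81 ≡ 3; 9^4 ≡ 3² = 9 ≡ 9; 9^8 ≡ 9² = 81 ≡ 3. Multiply: (-4)^9 ≡ 9^8 × 9^1 ≡ 3 × 9 (mod 13): 3 × 9 = 27 ≡ 1. So (-4)^9 ≡ 1 (mod 13).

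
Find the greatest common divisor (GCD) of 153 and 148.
1

Using the Euclidean algorithm:
153 = 1 × 148 + 5
148 = 29 × 5 + 3
5 = 1 × 3 + 2
3 = 1 × 2 + 1
2 = 2 × 1 + 0

GCD(153, 148) = 1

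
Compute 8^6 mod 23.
6 = 4 + 2 (binary 110). Repeated squaring mod 23: 8^1 ≡ 8; 8^2 ≡ 8² = 64 ≡ 18; 8^4 ≡ 18² = 324 ≡ 2. Multiply: 8^6 = 8^4 × 8^2 ≡ 2 × 18 (mod 23): 2 × 18 = 36 ≡ 13. So 8^6 ≡ 13 (mod 23).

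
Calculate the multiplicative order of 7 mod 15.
Powers of 7 mod 15: 7^1≡7, 7^2≡4, 7^3≡13, 7^4≡1. Order = 4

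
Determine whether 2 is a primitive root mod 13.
p - 1 = 12 has prime divisors 2, 3. Check 2^(12/q) mod 13 for each: 2^(12/2) = 2^6 ≡ 12, 2^(12/3) = 2^4 ≡ 3 (mod 13). None of these is 1, so 2 has order 12 = φ(13), so it is a primitive root mod 13.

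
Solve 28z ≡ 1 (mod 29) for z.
28^(-1) ≡ 28 (mod 29). Verification: 28 × 28 = 784 ≡ 1 (mod 29)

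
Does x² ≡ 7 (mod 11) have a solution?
By Euler's criterion: 7^{5} ≡ 10 (mod 11). Since this equals -1 (≡ 10), 7 is not a QR.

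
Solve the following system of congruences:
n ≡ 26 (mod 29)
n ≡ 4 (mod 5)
84

Using the Chinese Remainder Theorem:
M = product of moduli = 145
For equation 1: M_1 = 5, 5 ≡ 5 (mod 29), inverse of 5 mod 29 is 6 (check: 5 × 6 = 30 ≡ 1 (mod 29))
For equation 2: M_2 = 29, 29 ≡ 4 (mod 5), inverse of 29 mod 5 is 4 (check: 4 × 4 = 16 ≡ 1 (mod 5))
Combine: n ≡ Σ r_i×M_i×(M_i⁻¹ mod m_i) = 26×5×6 + 4×29×4 = 780 + 464 = 1244
1244 mod 145 = 84
n ≡ 84 (mod 145)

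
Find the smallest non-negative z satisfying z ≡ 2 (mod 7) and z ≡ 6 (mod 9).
M = 7 × 9 = 63. M₁ = 9, y₁ ≡ 4 (mod 7). M₂ = 7, y₂ ≡ 4 (mod 9). z = 2×9×4 + 6×7×4 ≡ 51 (mod 63)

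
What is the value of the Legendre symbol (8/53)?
(8/53) = 8^{26} mod 53 = -1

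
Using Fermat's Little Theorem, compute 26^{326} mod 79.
45

By Fermat's Little Theorem, a^(p-1) ≡ 1 (mod p) for prime p and gcd(a, p) = 1
Here p = 79, so 26^78 ≡ 1 (mod 79)
We can reduce the exponent: 326 mod 78 = 14
So 26^326 ≡ 26^14 (mod 79)
Computing: 26^14 mod 79 = 45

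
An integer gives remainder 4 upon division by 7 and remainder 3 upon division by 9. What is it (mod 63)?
M = 7 × 9 = 63. M₁ = 9, y₁ ≡ 4 (mod 7). M₂ = 7, y₂ ≡ 4 (mod 9). n = 4×9×4 + 3×7×4 ≡ 39 (mod 63). The smallest positive such number is 39.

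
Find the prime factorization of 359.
359

Divide by primes starting from smallest:
359 ÷ 359 = 1

359 = 359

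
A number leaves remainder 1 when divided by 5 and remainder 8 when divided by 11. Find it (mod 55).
M = 5 × 11 = 55. M₁ = 11, y₁ ≡ 1 (mod 5). M₂ = 5, y₂ ≡ 9 (mod 11). m = 1×11×1 + 8×5×9 ≡ 41 (mod 55)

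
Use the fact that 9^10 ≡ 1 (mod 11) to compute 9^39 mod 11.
By Fermat: 9^{10} ≡ 1 (mod 11). 39 = 3×10 + 9. So 9^{39} ≡ 9^{9} ≡ 5 (mod 11)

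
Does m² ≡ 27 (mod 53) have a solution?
By Euler's criterion: 27^{26} ≡ 52 (mod 53). Since this equals -1 (≡ 52), 27 is not a QR.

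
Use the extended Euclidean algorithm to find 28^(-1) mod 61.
Extended GCD: 28(24) + 61(-11) = 1. So 28^(-1) ≡ 24 ≡ 24 (mod 61). Verify: 28 × 24 = 672 ≡ 1 (mod 61)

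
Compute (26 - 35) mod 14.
5

(26 - 35) = -9
-9 mod 14 = 5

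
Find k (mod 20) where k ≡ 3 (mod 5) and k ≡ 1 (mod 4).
M = 5 × 4 = 20. M₁ = 4, y₁ ≡ 4 (mod 5). M₂ = 5, y₂ ≡ 1 (mod 4). k = 3×4×4 + 1×5×1 ≡ 13 (mod 20)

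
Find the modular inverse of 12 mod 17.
12^(-1) ≡ 10 (mod 17). Verification: 12 × 10 = 120 ≡ 1 (mod 17)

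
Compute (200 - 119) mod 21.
18

(200 - 119) = 81
81 mod 21 = 18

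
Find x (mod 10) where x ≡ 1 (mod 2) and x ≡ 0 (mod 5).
M = 2 × 5 = 10. M₁ = 5, y₁ ≡ 1 (mod 2). M₂ = 2, y₂ ≡ 3 (mod 5). x = 1×5×1 + 0×2×3 ≡ 5 (mod 10)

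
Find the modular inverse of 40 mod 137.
40^(-1) ≡ 24 (mod 137). Verification: 40 × 24 = 960 ≡ 1 (mod 137)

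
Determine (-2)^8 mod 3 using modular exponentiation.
(-2) ≡ 1 (mod 3). 8 = 8 (binary 1000). Repeated squaring mod 3: 1^1 ≡ 1; 1^2 ≡ 1² = 1 ≡ 1; 1^4 ≡ 1² = 1 ≡ 1; 1^8 ≡ 1² = 1 ≡ 1. So (-2)^8 ≡ 1 (mod 3).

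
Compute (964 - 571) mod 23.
2

(964 - 571) = 393
393 mod 23 = 2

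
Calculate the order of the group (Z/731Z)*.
672

Prime factorization: 731 = 17 × 43
Using the formula φ(n) = n × Π(1 - 1/p) for each prime factor p:
φ(731) = 731 × (1 - 1/17) × (1 - 1/43)
φ(731) = 672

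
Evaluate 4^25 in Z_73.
Using repeated squaring. 25 = 16 + 8 + 1 (binary 11001). Repeated squaring mod 73: 4^1 ≡ 4; 4^2 ≡ 4² = 16 ≡ 16; 4^4 ≡ 16² = 256 ≡ 37; 4^8 ≡ 37² = 1369 ≡ 55; 4^16 ≡ 55² = 3025 ≡ 32. Multiply: 4^25 = 4^16 × 4^8 × 4^1 ≡ 32 × 55 × 4 (mod 73): 32 × 55 = 1760 ≡ 8; 8 × 4 = 32 ≡ 32. So 4^25 ≡ 32 (mod 73).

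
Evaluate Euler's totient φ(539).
420

Prime factorization: 539 = 7^2 × 11
Using the formula φ(n) = n × Π(1 - 1/p) for each prime factor p:
φ(539) = 539 × (1 - 1/7) × (1 - 1/11)
φ(539) = 420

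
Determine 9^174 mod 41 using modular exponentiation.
Using Fermat: 9^{40} ≡ 1 (mod 41). 174 ≡ 14 (mod 40). So 9^{174} ≡ 9^{14} ≡ 40 (mod 41)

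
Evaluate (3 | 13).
(3/13) = 3^{6} mod 13 = 1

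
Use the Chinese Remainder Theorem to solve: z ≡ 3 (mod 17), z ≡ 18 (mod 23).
M = 17 × 23 = 391. M₁ = 23, y₁ ≡ 3 (mod 17). M₂ = 17, y₂ ≡ 19 (mod 23). z = 3×23×3 + 18×17×19 ≡ 156 (mod 391)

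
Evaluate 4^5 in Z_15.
5 = 4 + 1 (binary 101). Repeated squaring mod 15: 4^1 ≡ 4; 4^2 ≡ 4² = 16 ≡ 1; 4^4 ≡ 1² = 1 ≡ 1. Multiply: 4^5 = 4^4 × 4^1 ≡ 1 × 4 (mod 15): 1 × 4 = 4 ≡ 4. So 4^5 ≡ 4 (mod 15).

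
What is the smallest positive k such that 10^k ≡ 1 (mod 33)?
Powers of 10 mod 33: 10^1≡10, 10^2≡1. Order = 2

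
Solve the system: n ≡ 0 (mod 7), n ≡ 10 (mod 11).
M = 7 × 11 = 77. M₁ = 11, y₁ ≡ 2 (mod 7). M₂ = 7, y₂ ≡ 8 (mod 11). n = 0×11×2 + 10×7×8 ≡ 21 (mod 77)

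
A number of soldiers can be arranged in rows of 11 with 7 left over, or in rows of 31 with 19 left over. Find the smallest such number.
M = 11 × 31 = 341. M₁ = 31, y₁ ≡ 5 (mod 11). M₂ = 11, y₂ ≡ 17 (mod 31). x = 7×31×5 + 19×11×17 ≡ 205 (mod 341). The smallest positive such number is 205.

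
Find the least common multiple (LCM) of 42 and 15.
210

First find GCD(42, 15) using the Euclidean algorithm:
42 = 2 × 15 + 12
15 = 1 × 12 + 3
12 = 4 × 3 + 0
GCD(42, 15) = 3

LCM formula: LCM(a, b) = (a × b) / GCD(a, b)
LCM(42, 15) = (42 × 15) / 3
LCM(42, 15) = 630 / 3
LCM(42, 15) = 210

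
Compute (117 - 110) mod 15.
7

(117 - 110) = 7
7 mod 15 = 7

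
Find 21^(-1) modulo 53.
48

Using Extended Euclidean Algorithm:
gcd(21, 53) = 1
Bezout coefficients: 21 × -5 + 53 × 2 = 1
So 21 × -5 ≡ 1 (mod 53)
The inverse is -5 mod 53 = 48
Verification: 21 × 48 = 1008 = 19 × 53 + 1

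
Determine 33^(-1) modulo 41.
33^(-1) ≡ 5 (mod 41). Verification: 33 × 5 = 165 ≡ 1 (mod 41)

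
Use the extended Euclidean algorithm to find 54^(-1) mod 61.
Extended GCD: 54(26) + 61(-23) = 1. So 54^(-1) ≡ 26 ≡ 26 (mod 61). Verify: 54 × 26 = 1404 ≡ 1 (mod 61)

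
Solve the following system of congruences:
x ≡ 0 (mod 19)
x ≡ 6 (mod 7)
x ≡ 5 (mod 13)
1539

Using the Chinese Remainder Theorem:
M = product of moduli = 1729
For equation 1: M_1 = 91, 91 ≡ 15 (mod 19), inverse of 91 mod 19 is 14 (check: 15 × 14 = 210 ≡ 1 (mod 19))
For equation 2: M_2 = 247, 247 ≡ 2 (mod 7), inverse of 247 mod 7 is 4 (check: 2 × 4 = 8 ≡ 1 (mod 7))
For equation 3: M_3 = 133, 133 ≡ 3 (mod 13), inverse of 133 mod 13 is 9 (check: 3 × 9 = 27 ≡ 1 (mod 13))
Combine: x ≡ Σ r_i×M_i×(M_i⁻¹ mod m_i) = 0×91×14 + 6×247×4 + 5×133×9 = 0 + 5928 + 5985 = 11913
11913 mod 1729 = 1539
x ≡ 1539 (mod 1729)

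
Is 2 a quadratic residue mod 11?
By Euler's criterion: 2^{5} ≡ 10 (mod 11). Since this equals -1 (≡ 10), 2 is not a QR.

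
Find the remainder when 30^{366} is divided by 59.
By Fermat: 30^{58} ≡ 1 (mod 59). 366 = 6×58 + 18. So 30^{366} ≡ 30^{18} ≡ 17 (mod 59)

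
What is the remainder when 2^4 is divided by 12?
4 = 4 (binary 100). Repeated squaring mod 12: 2^1 ≡ 2; 2^2 ≡ 2² = 4 ≡ 4; 2^4 ≡ 4² = 16 ≡ 4. So 2^4 ≡ 4 (mod 12).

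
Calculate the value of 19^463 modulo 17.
Using Fermat: 19^{16} ≡ 1 (mod 17). 463 ≡ 15 (mod 16). So 19^{463} ≡ 19^{15} ≡ 9 (mod 17)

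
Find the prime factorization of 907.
907

Divide by primes starting from smallest:
907 ÷ 907 = 1

907 = 907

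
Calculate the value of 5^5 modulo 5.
5 ≡ 0 (mod 5). 5 = 4 + 1 (binary 101). Repeated squaring mod 5: 0^1 ≡ 0; 0^2 ≡ 0² = 0 ≡ 0; 0^4 ≡ 0² = 0 ≡ 0. Multiply: 5^5 ≡ 0^4 × 0^1 ≡ 0 × 0 (mod 5): 0 × 0 = 0 ≡ 0. So 5^5 ≡ 0 (mod 5).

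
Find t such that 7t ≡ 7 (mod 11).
1

Since gcd(7, 11) = 1 divides 7, a solution exists.
Multiply both sides by the inverse of 7 mod 11:
  7^(-1) mod 11 = 8
  x ≡ 8 × 7 ≡ 56 ≡ 1 (mod 11)
Verification: 7 × 1 = 7 = 0 × 11 + 7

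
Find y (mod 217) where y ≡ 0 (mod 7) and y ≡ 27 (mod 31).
M = 7 × 31 = 217. M₁ = 31, y₁ ≡ 5 (mod 7). M₂ = 7, y₂ ≡ 9 (mod 31). y = 0×31×5 + 27×7×9 ≡ 182 (mod 217)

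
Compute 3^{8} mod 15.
6

Using successive squaring:
Binary expansion of 8: 1000
Powers of 3 mod 15 (each is the square of the previous):
  3^1 ≡ 3 (mod 15)
  3^2 ≡ 3² = 9 ≡ 9 (mod 15)
  3^4 ≡ 9² = 81 ≡ 6 (mod 15)
  3^8 ≡ 6² = 36 ≡ 6 (mod 15)
8 is a power of 2, so 3^8 is the last square: ≡ 6 (mod 15)
Result: 3^8 ≡ 6 (mod 15)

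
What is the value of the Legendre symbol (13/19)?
(13/19) = 13^{9} mod 19 = -1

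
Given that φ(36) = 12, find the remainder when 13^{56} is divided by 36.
By Euler: 13^{12} ≡ 1 (mod 36) since gcd(13, 36) = 1. 56 = 4×12 + 8. So 13^{56} ≡ 13^{8} ≡ 25 (mod 36)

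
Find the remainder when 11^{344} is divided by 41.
By Fermat: 11^{40} ≡ 1 (mod 41). 344 = 8×40 + 24. So 11^{344} ≡ 11^{24} ≡ 37 (mod 41)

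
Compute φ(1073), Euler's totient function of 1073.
1008

Prime factorization: 1073 = 29 × 37
Using the formula φ(n) = n × Π(1 - 1/p) for each prime factor p:
φ(1073) = 1073 × (1 - 1/29) × (1 - 1/37)
φ(1073) = 1008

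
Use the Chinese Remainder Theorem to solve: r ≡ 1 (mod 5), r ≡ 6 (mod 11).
M = 5 × 11 = 55. M₁ = 11, y₁ ≡ 1 (mod 5). M₂ = 5, y₂ ≡ 9 (mod 11). r = 1×11×1 + 6×5×9 ≡ 6 (mod 55)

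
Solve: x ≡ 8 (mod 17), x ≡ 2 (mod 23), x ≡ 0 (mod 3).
M = 17 × 23 × 3 = 1173. M₁ = 69, y₁ ≡ 1 (mod 17). M₂ = 51, y₂ ≡ 14 (mod 23). M₃ = 391, y₃ ≡ 1 (mod 3). x = 8×69×1 + 2×51×14 + 0×391×1 ≡ 807 (mod 1173)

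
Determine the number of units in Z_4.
2

Prime factorization: 4 = 2^2
Using the formula φ(n) = n × Π(1 - 1/p) for each prime factor p:
φ(4) = 4 × (1 - 1/2)
φ(4) = 2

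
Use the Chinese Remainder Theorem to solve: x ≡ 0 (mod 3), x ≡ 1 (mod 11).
M = 3 × 11 = 33. M₁ = 11, y₁ ≡ 2 (mod 3). M₂ = 3, y₂ ≡ 4 (mod 11). x = 0×11×2 + 1×3×4 ≡ 12 (mod 33)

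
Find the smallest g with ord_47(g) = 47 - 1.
p - 1 = 46 has prime divisors 2, 23. h is a primitive root mod 47 iff h^(46/q) ≢ 1 (mod 47) for each such q.
h = 2: 2^23 ≡ 1, 2^2 ≡ 4 (mod 47); 2^23 ≡ 1, so not a primitive root.
h = 3: 3^23 ≡ 1, 3^2 ≡ 9 (mod 47); 3^23 ≡ 1, so not a primitive root.
h = 4: 4^23 ≡ 1, 4^2 ≡ 16 (mod 47); 4^23 ≡ 1, so not a primitive root.
h = 5: 5^23 ≡ 46, 5^2 ≡ 25 (mod 47); none is 1, so 5 has order 46 and is a primitive root.
The smallest primitive root mod 47 is g = 5.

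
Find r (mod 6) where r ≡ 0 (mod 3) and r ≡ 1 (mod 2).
M = 3 × 2 = 6. M₁ = 2, y₁ ≡ 2 (mod 3). M₂ = 3, y₂ ≡ 1 (mod 2). r = 0×2×2 + 1×3×1 ≡ 3 (mod 6)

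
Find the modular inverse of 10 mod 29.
10^(-1) ≡ 3 (mod 29). Verification: 10 × 3 = 30 ≡ 1 (mod 29)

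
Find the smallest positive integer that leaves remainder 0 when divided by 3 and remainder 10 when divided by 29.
M = 3 × 29 = 87. M₁ = 29, y₁ ≡ 2 (mod 3). M₂ = 3, y₂ ≡ 10 (mod 29). x = 0×29×2 + 10×3×10 ≡ 39 (mod 87). The smallest positive such number is 39.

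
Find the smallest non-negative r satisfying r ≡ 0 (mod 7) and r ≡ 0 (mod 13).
M = 7 × 13 = 91. M₁ = 13, y₁ ≡ 6 (mod 7). M₂ = 7, y₂ ≡ 2 (mod 13). r = 0×13×6 + 0×7×2 ≡ 0 (mod 91)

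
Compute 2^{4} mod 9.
7

Using successive squaring:
Binary expansion of 4: 100
Powers of 2 mod 9 (each is the square of the previous):
  2^1 ≡ 2 (mod 9)
  2^2 ≡ 2² = 4 ≡ 4 (mod 9)
  2^4 ≡ 4² = 16 ≡ 7 (mod 9)
4 is a power of 2, so 2^4 is the last square: ≡ 7 (mod 9)
Result: 2^4 ≡ 7 (mod 9)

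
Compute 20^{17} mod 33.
26

Using successive squaring:
Binary expansion of 17: 10001
Powers of 20 mod 33 (each is the square of the previous):
  20^1 ≡ 20 (mod 33)
  20^2 ≡ 20² = 400 ≡ 4 (mod 33)
  20^4 ≡ 4² = 16 ≡ 16 (mod 33)
  20^8 ≡ 16² = 256 ≡ 25 (mod 33)
  20^16 ≡ 25² = 625 ≡ 31 (mod 33)
17 = 16 + 1, so 20^17 = 20^16 × 20^1 ≡ 31 × 20 (mod 33)
Multiplying step by step:
  31 × 20 = 620 ≡ 26 (mod 33)
Result: 20^17 ≡ 26 (mod 33)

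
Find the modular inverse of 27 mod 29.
27^(-1) ≡ 14 (mod 29). Verification: 27 × 14 = 378 ≡ 1 (mod 29)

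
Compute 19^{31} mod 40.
19

Using successive squaring:
Binary expansion of 31: 11111
Powers of 19 mod 40 (each is the square of the previous):
  19^1 ≡ 19 (mod 40)
  19^2 ≡ 19² = 361 ≡ 1 (mod 40)
  19^4 ≡ 1² = 1 ≡ 1 (mod 40)
  19^8 ≡ 1² = 1 ≡ 1 (mod 40)
  19^16 ≡ 1² = 1 ≡ 1 (mod 40)
31 = 16 + 8 + 4 + 2 + 1, so 19^31 = 19^16 × 19^8 × 19^4 × 19^2 × 19^1 ≡ 1 × 1 × 1 × 1 × 19 (mod 40)
Multiplying step by step:
  1 × 1 = 1 ≡ 1 (mod 40)
  1 × 1 = 1 ≡ 1 (mod 40)
  1 × 1 = 1 ≡ 1 (mod 40)
  1 × 19 = 19 ≡ 19 (mod 40)
Result: 19^31 ≡ 19 (mod 40)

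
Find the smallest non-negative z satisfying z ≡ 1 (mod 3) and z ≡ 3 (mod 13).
M = 3 × 13 = 39. M₁ = 13, y₁ ≡ 1 (mod 3). M₂ = 3, y₂ ≡ 9 (mod 13). z = 1×13×1 + 3×3×9 ≡ 16 (mod 39)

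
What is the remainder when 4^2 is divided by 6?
2 = 2 (binary 10). Repeated squaring mod 6: 4^1 ≡ 4; 4^2 ≡ 4² = 16 ≡ 4. So 4^2 ≡ 4 (mod 6).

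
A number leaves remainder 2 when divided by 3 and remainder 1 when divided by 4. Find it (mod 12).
M = 3 × 4 = 12. M₁ = 4, y₁ ≡ 1 (mod 3). M₂ = 3, y₂ ≡ 3 (mod 4). x = 2×4×1 + 1×3×3 ≡ 5 (mod 12)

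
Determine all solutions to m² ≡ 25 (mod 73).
The square roots of 25 mod 73 are 68 and 5. Verify: 68² = 4624 ≡ 25 (mod 73)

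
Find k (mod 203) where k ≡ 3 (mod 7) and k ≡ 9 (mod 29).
M = 7 × 29 = 203. M₁ = 29, y₁ ≡ 1 (mod 7). M₂ = 7, y₂ ≡ 25 (mod 29). k = 3×29×1 + 9×7×25 ≡ 38 (mod 203)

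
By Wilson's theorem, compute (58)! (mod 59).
By Wilson's theorem, (58)! ≡ -1 ≡ 58 (mod 59)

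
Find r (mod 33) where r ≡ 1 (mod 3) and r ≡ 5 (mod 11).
M = 3 × 11 = 33. M₁ = 11, y₁ ≡ 2 (mod 3). M₂ = 3, y₂ ≡ 4 (mod 11). r = 1×11×2 + 5×3×4 ≡ 16 (mod 33)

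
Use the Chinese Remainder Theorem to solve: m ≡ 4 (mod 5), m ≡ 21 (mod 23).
M = 5 × 23 = 115. M₁ = 23, y₁ ≡ 2 (mod 5). M₂ = 5, y₂ ≡ 14 (mod 23). m = 4×23×2 + 21×5×14 ≡ 44 (mod 115)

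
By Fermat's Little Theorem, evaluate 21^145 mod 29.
By Fermat: 21^{28} ≡ 1 (mod 29). 145 = 5×28 + 5. So 21^{145} ≡ 21^{5} ≡ 2 (mod 29)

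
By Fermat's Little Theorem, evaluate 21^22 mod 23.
By Fermat's Little Theorem, 21^{22} ≡ 1 (mod 23) since 23 is prime and gcd(21, 23) = 1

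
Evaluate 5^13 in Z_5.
Using repeated squaring. 5 ≡ 0 (mod 5). 13 = 8 + 4 + 1 (binary 1101). Repeated squaring mod 5: 0^1 ≡ 0; 0^2 ≡ 0² = 0 ≡ 0; 0^4 ≡ 0² = 0 ≡ 0; 0^8 ≡ 0² = 0 ≡ 0. Multiply: 5^13 ≡ 0^8 × 0^4 × 0^1 ≡ 0 × 0 × 0 (mod 5): 0 × 0 = 0 ≡ 0; 0 × 0 = 0 ≡ 0. So 5^13 ≡ 0 (mod 5).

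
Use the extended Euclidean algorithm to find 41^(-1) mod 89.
Extended GCD: 41(-13) + 89(6) = 1. So 41^(-1) ≡ 76 ≡ 76 (mod 89). Verify: 41 × 76 = 3116 ≡ 1 (mod 89)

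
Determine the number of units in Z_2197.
2028

Prime factorization: 2197 = 13^3
Using the formula φ(n) = n × Π(1 - 1/p) for each prime factor p:
φ(2197) = 2197 × (1 - 1/13)
φ(2197) = 2028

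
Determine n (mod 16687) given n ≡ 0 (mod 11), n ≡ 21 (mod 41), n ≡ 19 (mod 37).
759

Using the Chinese Remainder Theorem:
M = product of moduli = 16687
For equation 1: M_1 = 1517, 1517 ≡ 10 (mod 11), inverse of 1517 mod 11 is 10 (check: 10 × 10 = 100 ≡ 1 (mod 11))
For equation 2: M_2 = 407, 407 ≡ 38 (mod 41), inverse of 407 mod 41 is 27 (check: 38 × 27 = 1026 ≡ 1 (mod 41))
For equation 3: M_3 = 451, 451 ≡ 7 (mod 37), inverse of 451 mod 37 is 16 (check: 7 × 16 = 112 ≡ 1 (mod 37))
Combine: n ≡ Σ r_i×M_i×(M_i⁻¹ mod m_i) = 0×1517×10 + 21×407×27 + 19×451×16 = 0 + 230769 + 137104 = 367873
367873 mod 16687 = 759
n ≡ 759 (mod 16687)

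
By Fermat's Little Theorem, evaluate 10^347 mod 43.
By Fermat: 10^{42} ≡ 1 (mod 43). 347 = 8×42 + 11. So 10^{347} ≡ 10^{11} ≡ 15 (mod 43)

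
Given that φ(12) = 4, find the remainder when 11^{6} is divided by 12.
By Euler: 11^{4} ≡ 1 (mod 12) since gcd(11, 12) = 1. 6 = 1×4 + 2. So 11^{6} ≡ 11^{2} ≡ 1 (mod 12)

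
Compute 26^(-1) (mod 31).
26^(-1) ≡ 6 (mod 31). Verification: 26 × 6 = 156 ≡ 1 (mod 31)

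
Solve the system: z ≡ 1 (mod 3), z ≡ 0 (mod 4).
M = 3 × 4 = 12. M₁ = 4, y₁ ≡ 1 (mod 3). M₂ = 3, y₂ ≡ 3 (mod 4). z = 1×4×1 + 0×3×3 ≡ 4 (mod 12)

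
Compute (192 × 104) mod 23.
4

(192 × 104) = 19968
19968 mod 23 = 4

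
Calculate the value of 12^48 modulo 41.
Using Fermat: 12^{40} ≡ 1 (mod 41). 48 ≡ 8 (mod 40). So 12^{48} ≡ 12^{8} ≡ 18 (mod 41)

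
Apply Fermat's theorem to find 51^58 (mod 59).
By Fermat's Little Theorem, 51^{58} ≡ 1 (mod 59) since 59 is prime and gcd(51, 59) = 1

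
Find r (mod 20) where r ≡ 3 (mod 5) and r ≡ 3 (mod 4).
M = 5 × 4 = 20. M₁ = 4, y₁ ≡ 4 (mod 5). M₂ = 5, y₂ ≡ 1 (mod 4). r = 3×4×4 + 3×5×1 ≡ 3 (mod 20)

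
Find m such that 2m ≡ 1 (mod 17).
2^(-1) ≡ 9 (mod 17). Verification: 2 × 9 = 18 ≡ 1 (mod 17)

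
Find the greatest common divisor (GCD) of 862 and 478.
2

Using the Euclidean algorithm:
862 = 1 × 478 + 384
478 = 1 × 384 + 94
384 = 4 × 94 + 8
94 = 11 × 8 + 6
8 = 1 × 6 + 2
6 = 3 × 2 + 0

GCD(862, 478) = 2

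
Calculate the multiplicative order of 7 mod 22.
Powers of 7 mod 22: 7^1≡7, 7^2≡5, 7^3≡13, 7^4≡3, 7^5≡21, 7^6≡15, 7^7≡17, 7^8≡9, 7^9≡19, 7^10≡1. Order = 10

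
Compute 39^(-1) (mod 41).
39^(-1) ≡ 20 (mod 41). Verification: 39 × 20 = 780 ≡ 1 (mod 41)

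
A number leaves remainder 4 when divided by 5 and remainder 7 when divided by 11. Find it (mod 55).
M = 5 × 11 = 55. M₁ = 11, y₁ ≡ 1 (mod 5). M₂ = 5, y₂ ≡ 9 (mod 11). y = 4×11×1 + 7×5×9 ≡ 29 (mod 55)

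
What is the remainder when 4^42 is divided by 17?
Using Fermat: 4^{16} ≡ 1 (mod 17). 42 ≡ 10 (mod 16). So 4^{42} ≡ 4^{10} ≡ 16 (mod 17)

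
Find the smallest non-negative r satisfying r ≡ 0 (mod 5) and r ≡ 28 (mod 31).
M = 5 × 31 = 155. M₁ = 31, y₁ ≡ 1 (mod 5). M₂ = 5, y₂ ≡ 25 (mod 31). r = 0×31×1 + 28×5×25 ≡ 90 (mod 155)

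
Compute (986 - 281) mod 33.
12

(986 - 281) = 705
705 mod 33 = 12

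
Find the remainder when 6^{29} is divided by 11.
By Fermat: 6^{10} ≡ 1 (mod 11). 29 = 2×10 + 9. So 6^{29} ≡ 6^{9} ≡ 2 (mod 11)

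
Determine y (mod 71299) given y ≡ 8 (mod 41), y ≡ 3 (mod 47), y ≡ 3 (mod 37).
38261

Using the Chinese Remainder Theorem:
M = product of moduli = 71299
For equation 1: M_1 = 1739, 1739 ≡ 17 (mod 41), inverse of 1739 mod 41 is 29 (check: 17 × 29 = 493 ≡ 1 (mod 41))
For equation 2: M_2 = 1517, 1517 ≡ 13 (mod 47), inverse of 1517 mod 47 is 29 (check: 13 × 29 = 377 ≡ 1 (mod 47))
For equation 3: M_3 = 1927, 1927 ≡ 3 (mod 37), inverse of 1927 mod 37 is 25 (check: 3 × 25 = 75 ≡ 1 (mod 37))
Combine: y ≡ Σ r_i×M_i×(M_i⁻¹ mod m_i) = 8×1739×29 + 3×1517×29 + 3×1927×25 = 403448 + 131979 + 144525 = 679952
679952 mod 71299 = 38261
y ≡ 38261 (mod 71299)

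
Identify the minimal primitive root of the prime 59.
p - 1 = 58 has prime divisors 2, 29. h is a primitive root mod 59 iff h^(58/q) ≢ 1 (mod 59) for each such q.
h = 2: 2^29 ≡ 58, 2^2 ≡ 4 (mod 59); none is 1, so 2 has order 58 and is a primitive root.
The smallest primitive root mod 59 is g = 2.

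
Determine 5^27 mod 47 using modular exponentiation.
Using repeated squaring. 27 = 16 + 8 + 2 + 1 (binary 11011). Repeated squaring mod 47: 5^1 ≡ 5; 5^2 ≡ 5² = 25 ≡ 25; 5^4 ≡ 25² = 625 ≡ 14; 5^8 ≡ 14² = 196 ≡ 8; 5^16 ≡ 8² = 64 ≡ 17. Multiply: 5^27 = 5^16 × 5^8 × 5^2 × 5^1 ≡ 17 × 8 × 25 × 5 (mod 47): 17 × 8 = 136 ≡ 42; 42 × 25 = 1050 ≡ 16; 16 × 5 = 80 ≡ 33. So 5^27 ≡ 33 (mod 47).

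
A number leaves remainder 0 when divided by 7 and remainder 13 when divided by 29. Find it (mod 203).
M = 7 × 29 = 203. M₁ = 29, y₁ ≡ 1 (mod 7). M₂ = 7, y₂ ≡ 25 (mod 29). n = 0×29×1 + 13×7×25 ≡ 42 (mod 203)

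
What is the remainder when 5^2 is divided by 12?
2 = 2 (binary 10). Repeated squaring mod 12: 5^1 ≡ 5; 5^2 ≡ 5² = 25 ≡ 1. So 5^2 ≡ 1 (mod 12).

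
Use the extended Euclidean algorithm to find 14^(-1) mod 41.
Extended GCD: 14(3) + 41(-1) = 1. So 14^(-1) ≡ 3 ≡ 3 (mod 41). Verify: 14 × 3 = 42 ≡ 1 (mod 41)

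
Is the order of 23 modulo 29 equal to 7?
Yes, ord_29(23) = 7.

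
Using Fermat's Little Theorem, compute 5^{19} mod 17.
6

By Fermat's Little Theorem, a^(p-1) ≡ 1 (mod p) for prime p and gcd(a, p) = 1
Here p = 17, so 5^16 ≡ 1 (mod 17)
We can reduce the exponent: 19 mod 16 = 3
So 5^19 ≡ 5^3 (mod 17)
Computing: 5^3 mod 17 = 6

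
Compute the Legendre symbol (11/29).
(11/29) = 11^{14} mod 29 = -1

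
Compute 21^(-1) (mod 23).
21^(-1) ≡ 11 (mod 23). Verification: 21 × 11 = 231 ≡ 1 (mod 23)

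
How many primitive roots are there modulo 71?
24

The number of primitive roots modulo p is φ(p-1) = φ(70)
φ(70) = 24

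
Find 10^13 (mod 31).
Using repeated squaring. 13 = 8 + 4 + 1 (binary 1101). Repeated squaring mod 31: 10^1 ≡ 10; 10^2 ≡ 10² = 100 ≡ 7; 10^4 ≡ 7² = 49 ≡ 18; 10^8 ≡ 18² = 324 ≡ 14. Multiply: 10^13 = 10^8 × 10^4 × 10^1 ≡ 14 × 18 × 10 (mod 31): 14 × 18 = 252 ≡ 4; 4 × 10 = 40 ≡ 9. So 10^13 ≡ 9 (mod 31).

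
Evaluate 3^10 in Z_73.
10 = 8 + 2 (binary 1010). Repeated squaring mod 73: 3^1 ≡ 3; 3^2 ≡ 3² = 9 ≡ 9; 3^4 ≡ 9² = 81 ≡ 8; 3^8 ≡ 8² = 64 ≡ 64. Multiply: 3^10 = 3^8 × 3^2 ≡ 64 × 9 (mod 73): 64 × 9 = 576 ≡ 65. So 3^10 ≡ 65 (mod 73).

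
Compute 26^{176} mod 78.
52

Using successive squaring:
Binary expansion of 176: 10110000
Powers of 26 mod 78 (each is the square of the previous):
  26^1 ≡ 26 (mod 78)
  26^2 ≡ 26² = 676 ≡ 52 (mod 78)
  26^4 ≡ 52² = 2704 ≡ 52 (mod 78)
  26^8 ≡ 52² = 2704 ≡ 52 (mod 78)
  26^16 ≡ 52² = 2704 ≡ 52 (mod 78)
  26^32 ≡ 52² = 2704 ≡ 52 (mod 78)
  26^64 ≡ 52² = 2704 ≡ 52 (mod 78)
  26^128 ≡ 52² = 2704 ≡ 52 (mod 78)
176 = 128 + 32 + 16, so 26^176 = 26^128 × 26^32 × 26^16 ≡ 52 × 52 × 52 (mod 78)
Multiplying step by step:
  52 × 52 = 2704 ≡ 52 (mod 78)
  52 × 52 = 2704 ≡ 52 (mod 78)
Result: 26^176 ≡ 52 (mod 78)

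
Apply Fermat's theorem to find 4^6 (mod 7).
By Fermat's Little Theorem, 4^{6} ≡ 1 (mod 7) since 7 is prime and gcd(4, 7) = 1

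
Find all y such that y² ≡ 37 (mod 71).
The square roots of 37 mod 71 are 45 and 26. Verify: 45² = 2025 ≡ 37 (mod 71)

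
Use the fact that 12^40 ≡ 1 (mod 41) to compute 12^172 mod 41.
By Fermat: 12^{40} ≡ 1 (mod 41). 172 = 4×40 + 12. So 12^{172} ≡ 12^{12} ≡ 25 (mod 41)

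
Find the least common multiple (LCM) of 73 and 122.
8906

First find GCD(73, 122) using the Euclidean algorithm:
73 = 0 × 122 + 73
122 = 1 × 73 + 49
73 = 1 × 49 + 24
49 = 2 × 24 + 1
24 = 24 × 1 + 0
GCD(73, 122) = 1

LCM formula: LCM(a, b) = (a × b) / GCD(a, b)
LCM(73, 122) = (73 × 122) / 1
LCM(73, 122) = 8906 / 1
LCM(73, 122) = 8906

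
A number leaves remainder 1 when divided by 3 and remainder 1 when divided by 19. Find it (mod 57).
M = 3 × 19 = 57. M₁ = 19, y₁ ≡ 1 (mod 3). M₂ = 3, y₂ ≡ 13 (mod 19). z = 1×19×1 + 1×3×13 ≡ 1 (mod 57)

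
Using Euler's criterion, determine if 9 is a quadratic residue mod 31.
By Euler's criterion: 9^{15} ≡ 1 (mod 31). Since this equals 1, 9 is a QR.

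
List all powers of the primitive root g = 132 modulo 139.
g^1, g^2, ..., g^{138} mod 139: {132, 49, 74, 38, 12, 55, 32, 54, 39, 5, 104, 106, 92, 51, 60, 136, 21, 131, 56, 25, 103, 113, 43, 116, 22, 124, 105, 99, 2, 125, 98, 9, 76, 24, 110, 64, 108, 78, 10, 69, 73, 45, 102, 120, 133, 42, 123, 112, 50, 67, 87, 86, 93, 44, 109, 71, 59, 4, 111, 57, 18, 13, 48, 81, 128, 77, 17, 20, 138, 7, 90, 65, 101, 127, 84, 107, 85, 100, 134, 35, 33, 47, 88, 79, 3, 118, 8, 83, 114, 36, 26, 96, 23, 117, 15, 34, 40, 137, 14, 41, 130, 63, 115, 29, 75, 31, 61, 129, 70, 66, 94, 37, 19, 6, 97, 16, 27, 89, 72, 52, 53, 46, 95, 30, 68, 80, 135, 28, 82, 121, 126, 91, 58, 11, 62, 122, 119, 1}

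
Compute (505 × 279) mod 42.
27

(505 × 279) = 140895
140895 mod 42 = 27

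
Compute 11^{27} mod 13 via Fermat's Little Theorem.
5

By Fermat's Little Theorem, a^(p-1) ≡ 1 (mod p) for prime p and gcd(a, p) = 1
Here p = 13, so 11^12 ≡ 1 (mod 13)
We can reduce the exponent: 27 mod 12 = 3
So 11^27 ≡ 11^3 (mod 13)
Computing: 11^3 mod 13 = 5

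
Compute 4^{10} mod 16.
0

Using successive squaring:
Binary expansion of 10: 1010
Powers of 4 mod 16 (each is the square of the previous):
  4^1 ≡ 4 (mod 16)
  4^2 ≡ 4² = 16 ≡ 0 (mod 16)
  4^4 ≡ 0² = 0 ≡ 0 (mod 16)
  4^8 ≡ 0² = 0 ≡ 0 (mod 16)
10 = 8 + 2, so 4^10 = 4^8 × 4^2 ≡ 0 × 0 (mod 16)
Multiplying step by step:
  0 × 0 = 0 ≡ 0 (mod 16)
Result: 4^10 ≡ 0 (mod 16)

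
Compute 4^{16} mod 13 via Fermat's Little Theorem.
9

By Fermat's Little Theorem, a^(p-1) ≡ 1 (mod p) for prime p and gcd(a, p) = 1
Here p = 13, so 4^12 ≡ 1 (mod 13)
We can reduce the exponent: 16 mod 12 = 4
So 4^16 ≡ 4^4 (mod 13)
Computing: 4^4 mod 13 = 9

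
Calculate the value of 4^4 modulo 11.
4 = 4 (binary 100). Repeated squaring mod 11: 4^1 ≡ 4; 4^2 ≡ 4² = 16 ≡ 5; 4^4 ≡ 5² = 25 ≡ 3. So 4^4 ≡ 3 (mod 11).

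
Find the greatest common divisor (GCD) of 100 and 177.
1

Using the Euclidean algorithm:
100 = 0 × 177 + 100
177 = 1 × 100 + 77
100 = 1 × 77 + 23
77 = 3 × 23 + 8
23 = 2 × 8 + 7
8 = 1 × 7 + 1
7 = 7 × 1 + 0

GCD(100, 177) = 1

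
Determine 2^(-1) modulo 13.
2^(-1) ≡ 7 (mod 13). Verification: 2 × 7 = 14 ≡ 1 (mod 13)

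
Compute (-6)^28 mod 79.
Using repeated squaring. (-6) ≡ 73 (mod 79). 28 = 16 + 8 + 4 (binary 11100). Repeated squaring mod 79: 73^1 ≡ 73; 73^2 ≡ 73² = 5329 ≡ 36; 73^4 ≡ 36² = 1296 ≡ 32; 73^8 ≡ 32² = 1024 ≡ 76; 73^16 ≡ 76² = 5776 ≡ 9. Multiply: (-6)^28 ≡ 73^16 × 73^8 × 73^4 ≡ 9 × 76 × 32 (mod 79): 9 × 76 = 684 ≡ 52; 52 × 32 = 1664 ≡ 5. So (-6)^28 ≡ 5 (mod 79).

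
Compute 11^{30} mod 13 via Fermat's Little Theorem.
12

By Fermat's Little Theorem, a^(p-1) ≡ 1 (mod p) for prime p and gcd(a, p) = 1
Here p = 13, so 11^12 ≡ 1 (mod 13)
We can reduce the exponent: 30 mod 12 = 6
So 11^30 ≡ 11^6 (mod 13)
Computing: 11^6 mod 13 = 12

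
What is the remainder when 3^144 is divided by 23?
Using Fermat: 3^{22} ≡ 1 (mod 23). 144 ≡ 12 (mod 22). So 3^{144} ≡ 3^{12} ≡ 3 (mod 23)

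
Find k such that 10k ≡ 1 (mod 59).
10^(-1) ≡ 6 (mod 59). Verification: 10 × 6 = 60 ≡ 1 (mod 59)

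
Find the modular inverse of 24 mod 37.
24^(-1) ≡ 17 (mod 37). Verification: 24 × 17 = 408 ≡ 1 (mod 37)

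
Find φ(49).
42

Prime factorization: 49 = 7^2
Using the formula φ(n) = n × Π(1 - 1/p) for each prime factor p:
φ(49) = 49 × (1 - 1/7)
φ(49) = 42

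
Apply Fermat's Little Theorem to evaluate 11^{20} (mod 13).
9

By Fermat's Little Theorem, a^(p-1) ≡ 1 (mod p) for prime p and gcd(a, p) = 1
Here p = 13, so 11^12 ≡ 1 (mod 13)
We can reduce the exponent: 20 mod 12 = 8
So 11^20 ≡ 11^8 (mod 13)
Computing: 11^8 mod 13 = 9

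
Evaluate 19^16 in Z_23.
Using repeated squaring. 16 = 16 (binary 10000). Repeated squaring mod 23: 19^1 ≡ 19; 19^2 ≡ 19² = 361 ≡ 16; 19^4 ≡ 16² = 256 ≡ 3; 19^8 ≡ 3² = 9 ≡ 9; 19^16 ≡ 9² = 81 ≡ 12. So 19^16 ≡ 12 (mod 23).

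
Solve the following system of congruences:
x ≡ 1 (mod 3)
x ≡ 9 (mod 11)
31

Using the Chinese Remainder Theorem:
M = product of moduli = 33
For equation 1: M_1 = 11, 11 ≡ 2 (mod 3), inverse of 11 mod 3 is 2 (check: 2 × 2 = 4 ≡ 1 (mod 3))
For equation 2: M_2 = 3, 3 ≡ 3 (mod 11), inverse of 3 mod 11 is 4 (check: 3 × 4 = 12 ≡ 1 (mod 11))
Combine: x ≡ Σ r_i×M_i×(M_i⁻¹ mod m_i) = 1×11×2 + 9×3×4 = 22 + 108 = 130
130 mod 33 = 31
x ≡ 31 (mod 33)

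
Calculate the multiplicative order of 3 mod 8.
Powers of 3 mod 8: 3^1≡3, 3^2≡1. Order = 2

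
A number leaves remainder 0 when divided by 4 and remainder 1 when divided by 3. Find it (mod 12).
M = 4 × 3 = 12. M₁ = 3, y₁ ≡ 3 (mod 4). M₂ = 4, y₂ ≡ 1 (mod 3). x = 0×3×3 + 1×4×1 ≡ 4 (mod 12)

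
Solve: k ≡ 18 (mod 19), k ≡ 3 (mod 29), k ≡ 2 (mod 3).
M = 19 × 29 × 3 = 1653. M₁ = 87, y₁ ≡ 7 (mod 19). M₂ = 57, y₂ ≡ 28 (mod 29). M₃ = 551, y₃ ≡ 2 (mod 3). k = 18×87×7 + 3×57×28 + 2×551×2 ≡ 1424 (mod 1653)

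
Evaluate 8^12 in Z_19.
Using repeated squaring. 12 = 8 + 4 (binary 1100). Repeated squaring mod 19: 8^1 ≡ 8; 8^2 ≡ 8² = 64 ≡ 7; 8^4 ≡ 7² = 49 ≡ 11; 8^8 ≡ 11² = 121 ≡ 7. Multiply: 8^12 = 8^8 × 8^4 ≡ 7 × 11 (mod 19): 7 × 11 = 77 ≡ 1. So 8^12 ≡ 1 (mod 19).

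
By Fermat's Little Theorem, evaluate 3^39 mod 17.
By Fermat: 3^{16} ≡ 1 (mod 17). 39 = 2×16 + 7. So 3^{39} ≡ 3^{7} ≡ 11 (mod 17)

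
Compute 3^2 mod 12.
2 = 2 (binary 10). Repeated squaring mod 12: 3^1 ≡ 3; 3^2 ≡ 3² = 9 ≡ 9. So 3^2 ≡ 9 (mod 12).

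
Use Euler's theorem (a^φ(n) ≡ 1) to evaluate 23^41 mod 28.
By Euler: 23^{12} ≡ 1 (mod 28) since gcd(23, 28) = 1. 41 = 3×12 + 5. So 23^{41} ≡ 23^{5} ≡ 11 (mod 28)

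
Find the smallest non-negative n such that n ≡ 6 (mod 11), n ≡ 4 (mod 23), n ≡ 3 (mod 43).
4604

Using the Chinese Remainder Theorem:
M = product of moduli = 10879
For equation 1: M_1 = 989, 989 ≡ 10 (mod 11), inverse of 989 mod 11 is 10 (check: 10 × 10 = 100 ≡ 1 (mod 11))
For equation 2: M_2 = 473, 473 ≡ 13 (mod 23), inverse of 473 mod 23 is 16 (check: 13 × 16 = 208 ≡ 1 (mod 23))
For equation 3: M_3 = 253, 253 ≡ 38 (mod 43), inverse of 253 mod 43 is 17 (check: 38 × 17 = 646 ≡ 1 (mod 43))
Combine: n ≡ Σ r_i×M_i×(M_i⁻¹ mod m_i) = 6×989×10 + 4×473×16 + 3×253×17 = 59340 + 30272 + 12903 = 102515
102515 mod 10879 = 4604
n ≡ 4604 (mod 10879)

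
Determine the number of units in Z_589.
540

Prime factorization: 589 = 19 × 31
Using the formula φ(n) = n × Π(1 - 1/p) for each prime factor p:
φ(589) = 589 × (1 - 1/19) × (1 - 1/31)
φ(589) = 540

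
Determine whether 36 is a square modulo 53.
By Euler's criterion: 36^{26} ≡ 1 (mod 53). Since this equals 1, 36 is a QR.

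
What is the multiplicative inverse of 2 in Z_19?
2^(-1) ≡ 10 (mod 19). Verification: 2 × 10 = 20 ≡ 1 (mod 19)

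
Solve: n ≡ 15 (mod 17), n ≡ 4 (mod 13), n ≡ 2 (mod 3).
M = 17 × 13 × 3 = 663. M₁ = 39, y₁ ≡ 7 (mod 17). M₂ = 51, y₂ ≡ 12 (mod 13). M₃ = 221, y₃ ≡ 2 (mod 3). n = 15×39×7 + 4×51×12 + 2×221×2 ≡ 134 (mod 663)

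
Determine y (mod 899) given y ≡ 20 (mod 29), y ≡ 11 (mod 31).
600

Using the Chinese Remainder Theorem:
M = product of moduli = 899
For equation 1: M_1 = 31, 31 ≡ 2 (mod 29), inverse of 31 mod 29 is 15 (check: 2 × 15 = 30 ≡ 1 (mod 29))
For equation 2: M_2 = 29, 29 ≡ 29 (mod 31), inverse of 29 mod 31 is 15 (check: 29 × 15 = 435 ≡ 1 (mod 31))
Combine: y ≡ Σ r_i×M_i×(M_i⁻¹ mod m_i) = 20×31×15 + 11×29×15 = 9300 + 4785 = 14085
14085 mod 899 = 600
y ≡ 600 (mod 899)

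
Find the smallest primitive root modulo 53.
2

A primitive root g modulo p has order p-1 = 52
Prime divisors of 52: [2, 13]
g is a primitive root iff g^(52/q) ≢ 1 (mod 53) for each prime divisor q
Testing small values:
  g = 2: 2^26 ≡ 52, 2^4 ≡ 16 (mod 53) → none is 1, primitive root!
The smallest primitive root is 2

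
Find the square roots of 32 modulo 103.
The square roots of 32 mod 103 are 49 and 54. Verify: 49² = 2401 ≡ 32 (mod 103)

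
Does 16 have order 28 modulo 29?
p - 1 = 28 has prime divisors 2, 7. Check 16^(28/q) mod 29 for each: 16^(28/2) = 16^14 ≡ 1, 16^(28/7) = 16^4 ≡ 25 (mod 29). Since 16^14 ≡ 1 (mod 29), the order of 16 divides 14 (in fact the order is 7) ≠ 28, so it is not a primitive root.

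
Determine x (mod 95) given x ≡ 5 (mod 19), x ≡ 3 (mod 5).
43

Using the Chinese Remainder Theorem:
M = product of moduli = 95
For equation 1: M_1 = 5, 5 ≡ 5 (mod 19), inverse of 5 mod 19 is 4 (check: 5 × 4 = 20 ≡ 1 (mod 19))
For equation 2: M_2 = 19, 19 ≡ 4 (mod 5), inverse of 19 mod 5 is 4 (check: 4 × 4 = 16 ≡ 1 (mod 5))
Combine: x ≡ Σ r_i×M_i×(M_i⁻¹ mod m_i) = 5×5×4 + 3×19×4 = 100 + 228 = 328
328 mod 95 = 43
x ≡ 43 (mod 95)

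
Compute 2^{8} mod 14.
4

Using successive squaring:
Binary expansion of 8: 1000
Powers of 2 mod 14 (each is the square of the previous):
  2^1 ≡ 2 (mod 14)
  2^2 ≡ 2² = 4 ≡ 4 (mod 14)
  2^4 ≡ 4² = 16 ≡ 2 (mod 14)
  2^8 ≡ 2² = 4 ≡ 4 (mod 14)
8 is a power of 2, so 2^8 is the last square: ≡ 4 (mod 14)
Result: 2^8 ≡ 4 (mod 14)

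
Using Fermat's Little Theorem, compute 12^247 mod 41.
By Fermat: 12^{40} ≡ 1 (mod 41). 247 ≡ 7 (mod 40). So 12^{247} ≡ 12^{7} ≡ 22 (mod 41)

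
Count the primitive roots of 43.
12

The number of primitive roots modulo p is φ(p-1) = φ(42)
φ(42) = 12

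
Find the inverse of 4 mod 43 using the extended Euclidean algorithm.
Extended GCD: 4(11) + 43(-1) = 1. So 4^(-1) ≡ 11 ≡ 11 (mod 43). Verify: 4 × 11 = 44 ≡ 1 (mod 43)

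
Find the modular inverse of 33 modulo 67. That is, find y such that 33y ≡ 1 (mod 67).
65

Using Extended Euclidean Algorithm:
gcd(33, 67) = 1
Bezout coefficients: 33 × -2 + 67 × 1 = 1
So 33 × -2 ≡ 1 (mod 67)
The inverse is -2 mod 67 = 65
Verification: 33 × 65 = 2145 = 32 × 67 + 1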